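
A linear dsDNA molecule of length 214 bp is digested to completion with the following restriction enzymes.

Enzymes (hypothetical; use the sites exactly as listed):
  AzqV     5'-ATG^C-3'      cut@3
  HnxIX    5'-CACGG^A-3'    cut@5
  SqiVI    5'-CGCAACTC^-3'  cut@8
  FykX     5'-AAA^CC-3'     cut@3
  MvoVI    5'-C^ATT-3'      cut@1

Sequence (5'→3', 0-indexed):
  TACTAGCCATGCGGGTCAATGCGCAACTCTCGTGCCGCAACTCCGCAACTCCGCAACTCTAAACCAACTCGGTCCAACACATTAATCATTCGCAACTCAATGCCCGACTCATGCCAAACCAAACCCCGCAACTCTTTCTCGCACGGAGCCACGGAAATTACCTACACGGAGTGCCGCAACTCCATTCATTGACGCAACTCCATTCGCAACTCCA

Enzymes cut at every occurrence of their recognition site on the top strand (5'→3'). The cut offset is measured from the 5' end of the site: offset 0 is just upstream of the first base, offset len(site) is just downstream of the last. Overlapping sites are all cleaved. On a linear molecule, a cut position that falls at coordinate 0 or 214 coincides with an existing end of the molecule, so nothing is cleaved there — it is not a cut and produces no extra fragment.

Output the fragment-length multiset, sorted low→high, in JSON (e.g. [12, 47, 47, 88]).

Scan for sites:
  AzqV ATGC/3: at [8, 18, 99, 110] ⇒ [11, 21, 102, 113]
  HnxIX CACGGA/5: at [141, 149, 164] ⇒ [146, 154, 169]
  SqiVI CGCAACTC/8: at [21, 35, 43, 51, 90, 126, 174, 192, 204] ⇒ [29, 43, 51, 59, 98, 134, 182, 200, 212]
  FykX AAACC/3: at [60, 115, 120] ⇒ [63, 118, 123]
  MvoVI CATT/1: at [79, 86, 182, 186, 200] ⇒ [80, 87, 183, 187, 201]

Pooled cuts: [11, 21, 29, 43, 51, 59, 63, 80, 87, 98, 102, 113, 118, 123, 134, 146, 154, 169, 182, 183, 187, 200, 201, 212]

Fragments:
  [0,11): 11 bp
  [11,21): 10 bp
  [21,29): 8 bp
  [29,43): 14 bp
  [43,51): 8 bp
  [51,59): 8 bp
  [59,63): 4 bp
  [63,80): 17 bp
  [80,87): 7 bp
  [87,98): 11 bp
  [98,102): 4 bp
  [102,113): 11 bp
  [113,118): 5 bp
  [118,123): 5 bp
  [123,134): 11 bp
  [134,146): 12 bp
  [146,154): 8 bp
  [154,169): 15 bp
  [169,182): 13 bp
  [182,183): 1 bp
  [183,187): 4 bp
  [187,200): 13 bp
  [200,201): 1 bp
  [201,212): 11 bp
  [212,214): 2 bp

[1,1,2,4,4,4,5,5,7,8,8,8,8,10,11,11,11,11,11,12,13,13,14,15,17]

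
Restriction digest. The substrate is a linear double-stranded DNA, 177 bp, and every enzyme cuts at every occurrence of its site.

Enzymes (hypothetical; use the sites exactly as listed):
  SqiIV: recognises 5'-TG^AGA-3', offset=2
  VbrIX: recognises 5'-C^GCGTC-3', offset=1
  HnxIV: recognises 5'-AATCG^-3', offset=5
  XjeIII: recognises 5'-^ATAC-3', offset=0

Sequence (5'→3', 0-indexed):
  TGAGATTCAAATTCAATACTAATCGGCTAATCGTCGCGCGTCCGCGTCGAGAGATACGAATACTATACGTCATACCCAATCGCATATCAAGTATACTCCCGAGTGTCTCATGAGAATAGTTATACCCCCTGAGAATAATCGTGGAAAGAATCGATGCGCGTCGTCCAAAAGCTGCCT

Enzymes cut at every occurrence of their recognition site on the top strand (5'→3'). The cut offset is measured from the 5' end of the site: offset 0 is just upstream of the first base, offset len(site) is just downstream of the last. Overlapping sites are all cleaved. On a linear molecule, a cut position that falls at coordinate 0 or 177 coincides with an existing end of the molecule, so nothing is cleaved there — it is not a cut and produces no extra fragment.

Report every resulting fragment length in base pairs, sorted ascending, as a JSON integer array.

Per-enzyme occurrences:
  SqiIV TGAGA/2: at [0, 110, 129] ⇒ [2, 112, 131]
  VbrIX CGCGTC/1: at [36, 42, 156] ⇒ [37, 43, 157]
  HnxIV AATCG/5: at [20, 28, 77, 136, 148] ⇒ [25, 33, 82, 141, 153]
  XjeIII ATAC/0: at [15, 53, 59, 64, 71, 92, 121] ⇒ [15, 53, 59, 64, 71, 92, 121]

Pooled cuts: [2, 15, 25, 33, 37, 43, 53, 59, 64, 71, 82, 92, 112, 121, 131, 141, 153, 157]

Fragment lengths:
  [0,2): 2 bp
  [2,15): 13 bp
  [15,25): 10 bp
  [25,33): 8 bp
  [33,37): 4 bp
  [37,43): 6 bp
  [43,53): 10 bp
  [53,59): 6 bp
  [59,64): 5 bp
  [64,71): 7 bp
  [71,82): 11 bp
  [82,92): 10 bp
  [92,112): 20 bp
  [112,121): 9 bp
  [121,131): 10 bp
  [131,141): 10 bp
  [141,153): 12 bp
  [153,157): 4 bp
  [157,177): 20 bp

[2,4,4,5,6,6,7,8,9,10,10,10,10,10,11,12,13,20,20]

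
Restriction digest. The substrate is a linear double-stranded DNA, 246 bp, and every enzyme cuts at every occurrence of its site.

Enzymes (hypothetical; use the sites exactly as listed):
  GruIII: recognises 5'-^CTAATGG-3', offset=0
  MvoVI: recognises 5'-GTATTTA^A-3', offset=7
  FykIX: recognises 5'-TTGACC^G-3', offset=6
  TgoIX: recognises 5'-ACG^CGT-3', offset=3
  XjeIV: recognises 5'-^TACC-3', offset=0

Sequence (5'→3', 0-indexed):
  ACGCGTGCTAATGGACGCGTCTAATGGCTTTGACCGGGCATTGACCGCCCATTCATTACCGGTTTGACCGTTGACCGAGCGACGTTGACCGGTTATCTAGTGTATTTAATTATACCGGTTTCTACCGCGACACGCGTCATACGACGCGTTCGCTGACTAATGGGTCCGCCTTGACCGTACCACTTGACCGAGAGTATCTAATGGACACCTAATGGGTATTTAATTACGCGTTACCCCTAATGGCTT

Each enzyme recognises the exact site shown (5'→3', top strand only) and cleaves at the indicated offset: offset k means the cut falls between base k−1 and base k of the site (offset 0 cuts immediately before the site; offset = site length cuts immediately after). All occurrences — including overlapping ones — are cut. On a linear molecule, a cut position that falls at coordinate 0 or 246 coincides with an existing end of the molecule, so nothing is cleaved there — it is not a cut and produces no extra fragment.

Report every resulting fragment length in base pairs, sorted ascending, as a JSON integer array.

Scan for sites:
  GruIII CTAATGG/0: at [7, 20, 156, 197, 208, 236] ⇒ [7, 20, 156, 197, 208, 236]
  MvoVI GTATTTAA/7: at [101, 215] ⇒ [108, 222]
  FykIX TTGACCG/6: at [29, 40, 63, 70, 84, 170, 183] ⇒ [35, 46, 69, 76, 90, 176, 189]
  TgoIX ACGCGT/3: at [0, 14, 131, 143, 225] ⇒ [3, 17, 134, 146, 228]
  XjeIV TACC/0: at [56, 112, 122, 177, 231] ⇒ [56, 112, 122, 177, 231]

All cut coordinates (distinct, sorted): [3, 7, 17, 20, 35, 46, 56, 69, 76, 90, 108, 112, 122, 134, 146, 156, 176, 177, 189, 197, 208, 222, 228, 231, 236]

Fragments:
  [0,3): 3 bp
  [3,7): 4 bp
  [7,17): 10 bp
  [17,20): 3 bp
  [20,35): 15 bp
  [35,46): 11 bp
  [46,56): 10 bp
  [56,69): 13 bp
  [69,76): 7 bp
  [76,90): 14 bp
  [90,108): 18 bp
  [108,112): 4 bp
  [112,122): 10 bp
  [122,134): 12 bp
  [134,146): 12 bp
  [146,156): 10 bp
  [156,176): 20 bp
  [176,177): 1 bp
  [177,189): 12 bp
  [189,197): 8 bp
  [197,208): 11 bp
  [208,222): 14 bp
  [222,228): 6 bp
  [228,231): 3 bp
  [231,236): 5 bp
  [236,246): 10 bp

[1,3,3,3,4,4,5,6,7,8,10,10,10,10,10,11,11,12,12,12,13,14,14,15,18,20]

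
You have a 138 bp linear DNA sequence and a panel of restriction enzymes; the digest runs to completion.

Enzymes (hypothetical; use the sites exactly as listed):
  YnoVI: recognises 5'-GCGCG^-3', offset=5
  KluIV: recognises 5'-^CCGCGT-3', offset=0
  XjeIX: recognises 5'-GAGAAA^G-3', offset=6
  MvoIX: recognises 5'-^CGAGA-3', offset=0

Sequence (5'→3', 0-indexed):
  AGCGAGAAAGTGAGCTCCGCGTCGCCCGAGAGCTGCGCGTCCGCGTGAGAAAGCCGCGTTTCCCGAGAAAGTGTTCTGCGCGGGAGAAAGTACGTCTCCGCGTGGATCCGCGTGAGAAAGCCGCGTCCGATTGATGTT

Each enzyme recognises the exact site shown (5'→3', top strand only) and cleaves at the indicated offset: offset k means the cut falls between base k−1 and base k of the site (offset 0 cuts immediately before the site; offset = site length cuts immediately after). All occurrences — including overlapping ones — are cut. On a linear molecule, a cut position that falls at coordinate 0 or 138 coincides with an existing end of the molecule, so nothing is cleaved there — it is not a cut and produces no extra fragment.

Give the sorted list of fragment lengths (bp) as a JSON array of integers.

[1,1,1,2,7,7,7,7,8,10,10,10,12,12,12,13,18]

Per-enzyme occurrences:
  YnoVI (GCGCG, off=5): starts [34, 77] → cuts [39, 82]
  KluIV (CCGCGT, off=0): starts [16, 40, 53, 97, 107, 120] → cuts [16, 40, 53, 97, 107, 120]
  XjeIX (GAGAAAG, off=6): starts [3, 46, 64, 83, 113] → cuts [9, 52, 70, 89, 119]
  MvoIX (CGAGA, off=0): starts [2, 26, 63] → cuts [2, 26, 63]

Pooled cuts: [2, 9, 16, 26, 39, 40, 52, 53, 63, 70, 82, 89, 97, 107, 119, 120]

Fragment lengths:
  [0,2): 2 bp
  [2,9): 7 bp
  [9,16): 7 bp
  [16,26): 10 bp
  [26,39): 13 bp
  [39,40): 1 bp
  [40,52): 12 bp
  [52,53): 1 bp
  [53,63): 10 bp
  [63,70): 7 bp
  [70,82): 12 bp
  [82,89): 7 bp
  [89,97): 8 bp
  [97,107): 10 bp
  [107,119): 12 bp
  [119,120): 1 bp
  [120,138): 18 bp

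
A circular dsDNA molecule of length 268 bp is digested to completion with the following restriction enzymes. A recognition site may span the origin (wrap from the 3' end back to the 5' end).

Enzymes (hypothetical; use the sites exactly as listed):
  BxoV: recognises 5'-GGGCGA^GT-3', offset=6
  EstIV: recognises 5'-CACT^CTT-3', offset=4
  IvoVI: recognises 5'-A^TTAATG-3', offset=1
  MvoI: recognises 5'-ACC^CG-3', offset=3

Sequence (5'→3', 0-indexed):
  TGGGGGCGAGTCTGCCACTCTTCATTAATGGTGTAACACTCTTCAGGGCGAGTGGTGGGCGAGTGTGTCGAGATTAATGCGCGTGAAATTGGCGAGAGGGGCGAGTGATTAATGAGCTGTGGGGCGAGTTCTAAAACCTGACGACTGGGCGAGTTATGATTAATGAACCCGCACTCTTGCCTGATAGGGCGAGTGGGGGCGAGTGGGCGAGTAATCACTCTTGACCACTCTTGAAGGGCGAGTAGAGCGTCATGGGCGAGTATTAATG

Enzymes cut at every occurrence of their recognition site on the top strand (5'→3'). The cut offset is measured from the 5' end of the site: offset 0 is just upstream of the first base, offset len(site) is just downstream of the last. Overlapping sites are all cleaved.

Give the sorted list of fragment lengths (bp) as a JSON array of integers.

[3,4,5,6,7,8,9,10,10,10,10,11,11,11,12,15,16,17,18,19,25,31]

Site scan:
  BxoV GGGCGAGT/6: at [3, 45, 56, 98, 121, 146, 186, 196, 204, 235, 253] ⇒ [9, 51, 62, 104, 127, 152, 192, 202, 210, 241, 259]
  EstIV CACTCTT/4: at [15, 36, 171, 215, 225] ⇒ [19, 40, 175, 219, 229]
  IvoVI ATTAATG/1: at [23, 72, 107, 158, 261] ⇒ [24, 73, 108, 159, 262]
  MvoI ACCCG/3: at [166] ⇒ [169]

Pooled cuts: [9, 19, 24, 40, 51, 62, 73, 104, 108, 127, 152, 159, 169, 175, 192, 202, 210, 219, 229, 241, 259, 262]

Fragment lengths:
  9→19: 10 bp
  19→24: 5 bp
  24→40: 16 bp
  40→51: 11 bp
  51→62: 11 bp
  62→73: 11 bp
  73→104: 31 bp
  104→108: 4 bp
  108→127: 19 bp
  127→152: 25 bp
  152→159: 7 bp
  159→169: 10 bp
  169→175: 6 bp
  175→192: 17 bp
  192→202: 10 bp
  202→210: 8 bp
  210→219: 9 bp
  219→229: 10 bp
  229→241: 12 bp
  241→259: 18 bp
  259→262: 3 bp
  262→9 (wrap): 268-262+9 = 15 bp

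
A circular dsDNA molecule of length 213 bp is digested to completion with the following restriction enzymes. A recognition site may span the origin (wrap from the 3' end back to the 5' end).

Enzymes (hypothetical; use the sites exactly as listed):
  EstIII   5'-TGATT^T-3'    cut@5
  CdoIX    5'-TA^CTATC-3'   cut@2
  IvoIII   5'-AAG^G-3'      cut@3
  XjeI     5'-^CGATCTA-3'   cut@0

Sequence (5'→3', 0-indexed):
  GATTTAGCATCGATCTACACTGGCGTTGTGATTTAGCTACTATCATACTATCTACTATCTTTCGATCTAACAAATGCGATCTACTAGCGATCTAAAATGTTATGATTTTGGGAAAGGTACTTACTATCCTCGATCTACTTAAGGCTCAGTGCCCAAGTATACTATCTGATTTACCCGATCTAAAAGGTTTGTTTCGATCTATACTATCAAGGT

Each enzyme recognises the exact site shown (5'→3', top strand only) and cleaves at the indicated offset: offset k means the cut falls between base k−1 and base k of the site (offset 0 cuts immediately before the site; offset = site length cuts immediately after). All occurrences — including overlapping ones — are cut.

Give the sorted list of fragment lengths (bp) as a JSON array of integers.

Per-enzyme occurrences:
  EstIII (TGATTT, off=5): starts [28, 102, 166, 212] → cuts [4, 33, 107, 171]
  CdoIX (TACTATC, off=2): starts [37, 45, 52, 121, 159, 201] → cuts [39, 47, 54, 123, 161, 203]
  IvoIII (AAGG, off=3): starts [113, 140, 183, 208] → cuts [116, 143, 186, 211]
  XjeI (CGATCTA, off=0): starts [10, 62, 76, 87, 130, 175, 194] → cuts [10, 62, 76, 87, 130, 175, 194]

All cut coordinates (distinct, sorted): [4, 10, 33, 39, 47, 54, 62, 76, 87, 107, 116, 123, 130, 143, 161, 171, 175, 186, 194, 203, 211]

Fragment lengths:
  4→10: 6 bp
  10→33: 23 bp
  33→39: 6 bp
  39→47: 8 bp
  47→54: 7 bp
  54→62: 8 bp
  62→76: 14 bp
  76→87: 11 bp
  87→107: 20 bp
  107→116: 9 bp
  116→123: 7 bp
  123→130: 7 bp
  130→143: 13 bp
  143→161: 18 bp
  161→171: 10 bp
  171→175: 4 bp
  175→186: 11 bp
  186→194: 8 bp
  194→203: 9 bp
  203→211: 8 bp
  211→4 (wrap): 213-211+4 = 6 bp

[4,6,6,6,7,7,7,8,8,8,8,9,9,10,11,11,13,14,18,20,23]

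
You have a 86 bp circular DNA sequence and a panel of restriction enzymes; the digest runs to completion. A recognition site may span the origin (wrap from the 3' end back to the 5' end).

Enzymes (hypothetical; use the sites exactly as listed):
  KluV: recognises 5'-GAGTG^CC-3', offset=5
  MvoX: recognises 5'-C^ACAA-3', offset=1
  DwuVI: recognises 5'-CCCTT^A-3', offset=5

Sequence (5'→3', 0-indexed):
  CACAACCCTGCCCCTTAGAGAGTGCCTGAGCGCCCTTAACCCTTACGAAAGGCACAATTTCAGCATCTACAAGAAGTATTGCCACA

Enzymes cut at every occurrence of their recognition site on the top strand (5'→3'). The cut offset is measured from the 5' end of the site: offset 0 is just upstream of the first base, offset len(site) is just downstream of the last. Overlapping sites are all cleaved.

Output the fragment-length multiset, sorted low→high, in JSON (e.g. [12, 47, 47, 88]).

[7,8,9,13,15,34]

Scan for sites:
  KluV (GAGTGCC, off=5): starts [19] → cuts [24]
  MvoX (CACAA, off=1): starts [0, 52] → cuts [1, 53]
  DwuVI (CCCTTA, off=5): starts [11, 32, 39] → cuts [16, 37, 44]

Pooled cuts: [1, 16, 24, 37, 44, 53]

Fragment lengths:
  1→16: 15 bp
  16→24: 8 bp
  24→37: 13 bp
  37→44: 7 bp
  44→53: 9 bp
  53→1 (wrap): 86-53+1 = 34 bp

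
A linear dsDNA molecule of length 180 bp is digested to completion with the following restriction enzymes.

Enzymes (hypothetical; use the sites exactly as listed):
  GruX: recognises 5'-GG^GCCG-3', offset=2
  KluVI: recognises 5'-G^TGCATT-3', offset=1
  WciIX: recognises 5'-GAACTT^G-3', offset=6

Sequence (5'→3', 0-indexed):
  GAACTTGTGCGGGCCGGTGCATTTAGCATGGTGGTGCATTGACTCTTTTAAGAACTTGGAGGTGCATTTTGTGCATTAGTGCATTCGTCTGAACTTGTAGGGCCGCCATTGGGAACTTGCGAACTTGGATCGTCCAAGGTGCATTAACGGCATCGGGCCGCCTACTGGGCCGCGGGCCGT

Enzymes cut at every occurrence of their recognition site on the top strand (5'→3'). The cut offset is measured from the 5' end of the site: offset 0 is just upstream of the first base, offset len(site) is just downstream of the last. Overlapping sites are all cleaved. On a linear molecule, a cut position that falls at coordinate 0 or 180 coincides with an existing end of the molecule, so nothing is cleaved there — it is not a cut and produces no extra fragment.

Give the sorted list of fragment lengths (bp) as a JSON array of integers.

[5,5,5,5,6,6,7,8,8,9,12,13,17,17,17,17,23]

Site scan:
  GruX GGGCCG/2: at [10, 99, 154, 166, 173] ⇒ [12, 101, 156, 168, 175]
  KluVI GTGCATT/1: at [16, 33, 61, 70, 78, 138] ⇒ [17, 34, 62, 71, 79, 139]
  WciIX GAACTTG/6: at [0, 51, 90, 112, 120] ⇒ [6, 57, 96, 118, 126]

Pooled cuts: [6, 12, 17, 34, 57, 62, 71, 79, 96, 101, 118, 126, 139, 156, 168, 175]

Fragment lengths:
  [0,6): 6 bp
  [6,12): 6 bp
  [12,17): 5 bp
  [17,34): 17 bp
  [34,57): 23 bp
  [57,62): 5 bp
  [62,71): 9 bp
  [71,79): 8 bp
  [79,96): 17 bp
  [96,101): 5 bp
  [101,118): 17 bp
  [118,126): 8 bp
  [126,139): 13 bp
  [139,156): 17 bp
  [156,168): 12 bp
  [168,175): 7 bp
  [175,180): 5 bp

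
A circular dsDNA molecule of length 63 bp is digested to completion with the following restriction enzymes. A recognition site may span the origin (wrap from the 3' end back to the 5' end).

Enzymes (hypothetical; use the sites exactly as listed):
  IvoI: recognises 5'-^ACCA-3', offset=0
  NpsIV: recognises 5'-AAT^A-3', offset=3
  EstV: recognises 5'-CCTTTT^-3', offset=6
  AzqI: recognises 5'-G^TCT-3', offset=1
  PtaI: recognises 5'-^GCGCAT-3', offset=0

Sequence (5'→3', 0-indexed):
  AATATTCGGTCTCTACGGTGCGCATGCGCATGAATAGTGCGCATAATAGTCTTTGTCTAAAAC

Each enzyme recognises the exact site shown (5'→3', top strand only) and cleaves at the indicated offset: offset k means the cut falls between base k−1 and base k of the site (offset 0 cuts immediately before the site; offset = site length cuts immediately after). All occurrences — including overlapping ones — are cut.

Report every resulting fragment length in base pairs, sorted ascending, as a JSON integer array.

[2,3,6,6,6,9,10,10,11]

Scan for sites:
  IvoI (ACCA, off=0): no sites
  NpsIV AATA/3: at [0, 32, 44] ⇒ [3, 35, 47]
  EstV (CCTTTT, off=6): no sites
  AzqI GTCT/1: at [8, 48, 54] ⇒ [9, 49, 55]
  PtaI GCGCAT/0: at [19, 25, 38] ⇒ [19, 25, 38]

All cut coordinates (distinct, sorted): [3, 9, 19, 25, 35, 38, 47, 49, 55]

Fragment lengths:
  3→9: 6 bp
  9→19: 10 bp
  19→25: 6 bp
  25→35: 10 bp
  35→38: 3 bp
  38→47: 9 bp
  47→49: 2 bp
  49→55: 6 bp
  55→3 (wrap): 63-55+3 = 11 bp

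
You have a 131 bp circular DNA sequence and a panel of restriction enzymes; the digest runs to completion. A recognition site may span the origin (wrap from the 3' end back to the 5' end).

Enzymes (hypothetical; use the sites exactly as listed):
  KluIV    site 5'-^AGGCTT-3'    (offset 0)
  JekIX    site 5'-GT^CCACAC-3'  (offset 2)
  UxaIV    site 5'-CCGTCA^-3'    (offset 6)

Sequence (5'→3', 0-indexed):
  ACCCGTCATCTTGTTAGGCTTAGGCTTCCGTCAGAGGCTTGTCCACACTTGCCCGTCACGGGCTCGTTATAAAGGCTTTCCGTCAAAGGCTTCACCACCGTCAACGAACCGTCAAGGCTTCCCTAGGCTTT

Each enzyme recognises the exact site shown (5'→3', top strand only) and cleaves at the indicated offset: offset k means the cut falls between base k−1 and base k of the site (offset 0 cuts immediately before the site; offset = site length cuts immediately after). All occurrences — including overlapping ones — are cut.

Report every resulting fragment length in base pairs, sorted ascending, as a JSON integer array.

[1,1,6,7,8,10,11,12,13,14,15,16,17]

Site scan:
  KluIV AGGCTT/0: at [15, 21, 34, 72, 86, 114, 124] ⇒ [15, 21, 34, 72, 86, 114, 124]
  JekIX GTCCACAC/2: at [40] ⇒ [42]
  UxaIV CCGTCA/6: at [2, 27, 52, 79, 97, 108] ⇒ [8, 33, 58, 85, 103, 114]

Pooled cuts: [8, 15, 21, 33, 34, 42, 58, 72, 85, 86, 103, 114, 124]

Fragments:
  8→15: 7 bp
  15→21: 6 bp
  21→33: 12 bp
  33→34: 1 bp
  34→42: 8 bp
  42→58: 16 bp
  58→72: 14 bp
  72→85: 13 bp
  85→86: 1 bp
  86→103: 17 bp
  103→114: 11 bp
  114→124: 10 bp
  124→8 (wrap): 131-124+8 = 15 bp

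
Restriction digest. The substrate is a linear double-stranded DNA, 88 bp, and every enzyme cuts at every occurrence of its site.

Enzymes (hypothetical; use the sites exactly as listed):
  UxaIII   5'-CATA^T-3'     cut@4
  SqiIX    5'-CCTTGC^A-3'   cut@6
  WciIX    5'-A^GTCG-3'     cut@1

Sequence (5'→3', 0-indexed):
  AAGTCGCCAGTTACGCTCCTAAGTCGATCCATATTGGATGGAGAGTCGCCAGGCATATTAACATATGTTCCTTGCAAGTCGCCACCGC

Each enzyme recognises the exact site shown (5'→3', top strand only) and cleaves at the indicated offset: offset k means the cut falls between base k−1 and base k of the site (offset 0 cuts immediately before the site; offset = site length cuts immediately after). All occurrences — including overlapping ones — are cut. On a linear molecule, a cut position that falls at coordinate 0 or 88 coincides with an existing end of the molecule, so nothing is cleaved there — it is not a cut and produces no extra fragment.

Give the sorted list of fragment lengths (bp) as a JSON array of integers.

[2,2,8,10,11,11,11,13,20]

Site scan:
  UxaIII CATAT/4: at [29, 53, 61] ⇒ [33, 57, 65]
  SqiIX CCTTGCA/6: at [69] ⇒ [75]
  WciIX AGTCG/1: at [1, 21, 43, 76] ⇒ [2, 22, 44, 77]

All cut coordinates (distinct, sorted): [2, 22, 33, 44, 57, 65, 75, 77]

Fragments:
  [0,2): 2 bp
  [2,22): 20 bp
  [22,33): 11 bp
  [33,44): 11 bp
  [44,57): 13 bp
  [57,65): 8 bp
  [65,75): 10 bp
  [75,77): 2 bp
  [77,88): 11 bp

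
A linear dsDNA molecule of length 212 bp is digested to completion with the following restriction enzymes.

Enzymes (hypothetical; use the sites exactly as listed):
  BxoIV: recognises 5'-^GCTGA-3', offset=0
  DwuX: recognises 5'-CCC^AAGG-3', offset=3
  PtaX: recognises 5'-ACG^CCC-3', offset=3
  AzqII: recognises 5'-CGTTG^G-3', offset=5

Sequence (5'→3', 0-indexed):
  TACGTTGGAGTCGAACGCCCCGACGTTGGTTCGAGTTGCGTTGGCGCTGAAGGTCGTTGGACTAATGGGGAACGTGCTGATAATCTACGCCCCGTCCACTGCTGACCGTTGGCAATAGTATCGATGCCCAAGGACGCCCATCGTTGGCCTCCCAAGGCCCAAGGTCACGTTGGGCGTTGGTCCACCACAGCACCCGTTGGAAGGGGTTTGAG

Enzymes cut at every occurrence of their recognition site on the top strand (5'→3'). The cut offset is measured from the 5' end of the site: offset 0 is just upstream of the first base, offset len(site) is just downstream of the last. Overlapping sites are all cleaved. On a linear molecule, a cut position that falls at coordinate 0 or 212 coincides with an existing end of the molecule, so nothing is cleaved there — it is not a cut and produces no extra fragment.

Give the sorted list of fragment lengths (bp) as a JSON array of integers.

[2,7,7,7,7,7,10,10,11,11,11,12,13,14,14,15,16,18,20]

Scan for sites:
  BxoIV (GCTGA, off=0): starts [45, 75, 100] → cuts [45, 75, 100]
  DwuX (CCCAAGG, off=3): starts [126, 150, 157] → cuts [129, 153, 160]
  PtaX (ACGCCC, off=3): starts [14, 86, 133] → cuts [17, 89, 136]
  AzqII (CGTTGG, off=5): starts [2, 23, 38, 54, 106, 141, 167, 174, 194] → cuts [7, 28, 43, 59, 111, 146, 172, 179, 199]

Pooled cuts: [7, 17, 28, 43, 45, 59, 75, 89, 100, 111, 129, 136, 146, 153, 160, 172, 179, 199]

Fragments:
  [0,7): 7 bp
  [7,17): 10 bp
  [17,28): 11 bp
  [28,43): 15 bp
  [43,45): 2 bp
  [45,59): 14 bp
  [59,75): 16 bp
  [75,89): 14 bp
  [89,100): 11 bp
  [100,111): 11 bp
  [111,129): 18 bp
  [129,136): 7 bp
  [136,146): 10 bp
  [146,153): 7 bp
  [153,160): 7 bp
  [160,172): 12 bp
  [172,179): 7 bp
  [179,199): 20 bp
  [199,212): 13 bp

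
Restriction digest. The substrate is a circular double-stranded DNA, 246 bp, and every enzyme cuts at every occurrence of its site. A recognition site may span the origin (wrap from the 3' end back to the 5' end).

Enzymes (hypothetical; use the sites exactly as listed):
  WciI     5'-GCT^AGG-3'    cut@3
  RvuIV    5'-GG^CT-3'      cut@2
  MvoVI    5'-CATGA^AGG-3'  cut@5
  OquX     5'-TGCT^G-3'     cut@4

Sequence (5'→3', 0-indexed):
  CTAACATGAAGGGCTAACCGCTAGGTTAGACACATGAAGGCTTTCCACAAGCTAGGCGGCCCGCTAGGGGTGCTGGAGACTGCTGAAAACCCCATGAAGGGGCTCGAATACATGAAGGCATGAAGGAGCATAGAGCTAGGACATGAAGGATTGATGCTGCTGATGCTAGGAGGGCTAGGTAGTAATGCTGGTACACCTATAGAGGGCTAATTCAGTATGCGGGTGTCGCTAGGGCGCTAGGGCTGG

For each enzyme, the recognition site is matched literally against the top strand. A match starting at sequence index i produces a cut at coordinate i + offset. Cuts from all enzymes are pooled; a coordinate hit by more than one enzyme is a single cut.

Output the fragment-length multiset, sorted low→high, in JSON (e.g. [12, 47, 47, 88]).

Scan for sites:
  WciI (GCTAGG, off=3): starts [19, 50, 62, 134, 164, 173, 227, 235] → cuts [22, 53, 65, 137, 167, 176, 230, 238]
  RvuIV (GGCT, off=2): starts [11, 38, 100, 172, 204, 240, 244] → cuts [0, 13, 40, 102, 174, 206, 242]
  MvoVI (CATGAAGG, off=5): starts [4, 32, 92, 110, 118, 141] → cuts [9, 37, 97, 115, 123, 146]
  OquX (TGCTG, off=4): starts [70, 80, 154, 157, 185] → cuts [74, 84, 158, 161, 189]

Pooled cuts: [0, 9, 13, 22, 37, 40, 53, 65, 74, 84, 97, 102, 115, 123, 137, 146, 158, 161, 167, 174, 176, 189, 206, 230, 238, 242]

Fragment lengths:
  0→9: 9 bp
  9→13: 4 bp
  13→22: 9 bp
  22→37: 15 bp
  37→40: 3 bp
  40→53: 13 bp
  53→65: 12 bp
  65→74: 9 bp
  74→84: 10 bp
  84→97: 13 bp
  97→102: 5 bp
  102→115: 13 bp
  115→123: 8 bp
  123→137: 14 bp
  137→146: 9 bp
  146→158: 12 bp
  158→161: 3 bp
  161→167: 6 bp
  167→174: 7 bp
  174→176: 2 bp
  176→189: 13 bp
  189→206: 17 bp
  206→230: 24 bp
  230→238: 8 bp
  238→242: 4 bp
  242→0 (wrap): 246-242+0 = 4 bp

[2,3,3,4,4,4,5,6,7,8,8,9,9,9,9,10,12,12,13,13,13,13,14,15,17,24]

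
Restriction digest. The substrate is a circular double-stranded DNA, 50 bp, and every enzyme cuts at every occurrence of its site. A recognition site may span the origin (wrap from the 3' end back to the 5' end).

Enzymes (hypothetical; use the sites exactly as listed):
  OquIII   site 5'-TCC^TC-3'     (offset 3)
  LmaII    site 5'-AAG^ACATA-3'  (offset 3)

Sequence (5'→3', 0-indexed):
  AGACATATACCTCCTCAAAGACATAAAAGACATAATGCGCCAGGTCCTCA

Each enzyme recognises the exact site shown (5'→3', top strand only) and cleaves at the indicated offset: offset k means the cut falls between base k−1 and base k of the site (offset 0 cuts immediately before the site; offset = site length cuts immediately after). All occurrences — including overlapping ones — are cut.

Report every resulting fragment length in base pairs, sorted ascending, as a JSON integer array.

[5,6,9,12,18]

Site scan:
  OquIII (TCCTC, off=3): starts [11, 44] → cuts [14, 47]
  LmaII (AAGACATA, off=3): starts [17, 26, 49] → cuts [2, 20, 29]

Pooled cuts: [2, 14, 20, 29, 47]

Fragment lengths:
  2→14: 12 bp
  14→20: 6 bp
  20→29: 9 bp
  29→47: 18 bp
  47→2 (wrap): 50-47+2 = 5 bp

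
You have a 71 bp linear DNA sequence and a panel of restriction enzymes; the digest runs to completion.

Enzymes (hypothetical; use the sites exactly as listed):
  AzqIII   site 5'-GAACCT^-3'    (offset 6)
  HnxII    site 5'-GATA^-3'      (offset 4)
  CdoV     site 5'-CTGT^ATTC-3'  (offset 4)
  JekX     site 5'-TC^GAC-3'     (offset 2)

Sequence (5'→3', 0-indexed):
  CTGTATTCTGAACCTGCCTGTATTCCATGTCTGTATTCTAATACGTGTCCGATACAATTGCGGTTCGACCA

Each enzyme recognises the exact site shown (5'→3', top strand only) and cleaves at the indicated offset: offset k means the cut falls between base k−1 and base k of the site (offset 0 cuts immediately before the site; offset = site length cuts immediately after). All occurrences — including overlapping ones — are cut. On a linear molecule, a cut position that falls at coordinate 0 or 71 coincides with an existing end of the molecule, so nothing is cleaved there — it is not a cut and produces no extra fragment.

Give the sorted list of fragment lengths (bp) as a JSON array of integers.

Scan for sites:
  AzqIII (GAACCT, off=6): starts [9] → cuts [15]
  HnxII (GATA, off=4): starts [50] → cuts [54]
  CdoV (CTGTATTC, off=4): starts [0, 17, 30] → cuts [4, 21, 34]
  JekX (TCGAC, off=2): starts [64] → cuts [66]

Pooled cuts: [4, 15, 21, 34, 54, 66]

Fragment lengths:
  [0,4): 4 bp
  [4,15): 11 bp
  [15,21): 6 bp
  [21,34): 13 bp
  [34,54): 20 bp
  [54,66): 12 bp
  [66,71): 5 bp

[4,5,6,11,12,13,20]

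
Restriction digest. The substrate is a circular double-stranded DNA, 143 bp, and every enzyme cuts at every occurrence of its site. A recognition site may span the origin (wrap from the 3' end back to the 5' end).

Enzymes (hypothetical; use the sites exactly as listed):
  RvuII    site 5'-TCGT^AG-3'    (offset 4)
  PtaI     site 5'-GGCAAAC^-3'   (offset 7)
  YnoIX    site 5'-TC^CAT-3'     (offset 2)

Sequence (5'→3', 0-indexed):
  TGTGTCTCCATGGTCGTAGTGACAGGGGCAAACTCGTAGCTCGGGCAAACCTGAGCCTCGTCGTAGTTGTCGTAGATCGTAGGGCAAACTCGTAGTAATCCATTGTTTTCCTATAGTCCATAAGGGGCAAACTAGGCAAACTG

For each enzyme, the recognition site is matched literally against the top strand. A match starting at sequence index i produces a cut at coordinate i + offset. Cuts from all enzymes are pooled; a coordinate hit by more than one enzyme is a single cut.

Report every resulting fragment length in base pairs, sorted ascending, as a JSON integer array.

Per-enzyme occurrences:
  RvuII (TCGTAG, off=4): starts [13, 33, 60, 69, 76, 89] → cuts [17, 37, 64, 73, 80, 93]
  PtaI (GGCAAAC, off=7): starts [26, 43, 82, 125, 134] → cuts [33, 50, 89, 132, 141]
  YnoIX (TCCAT, off=2): starts [6, 98, 116] → cuts [8, 100, 118]

Pooled cuts: [8, 17, 33, 37, 50, 64, 73, 80, 89, 93, 100, 118, 132, 141]

Fragment lengths:
  8→17: 9 bp
  17→33: 16 bp
  33→37: 4 bp
  37→50: 13 bp
  50→64: 14 bp
  64→73: 9 bp
  73→80: 7 bp
  80→89: 9 bp
  89→93: 4 bp
  93→100: 7 bp
  100→118: 18 bp
  118→132: 14 bp
  132→141: 9 bp
  141→8 (wrap): 143-141+8 = 10 bp

[4,4,7,7,9,9,9,9,10,13,14,14,16,18]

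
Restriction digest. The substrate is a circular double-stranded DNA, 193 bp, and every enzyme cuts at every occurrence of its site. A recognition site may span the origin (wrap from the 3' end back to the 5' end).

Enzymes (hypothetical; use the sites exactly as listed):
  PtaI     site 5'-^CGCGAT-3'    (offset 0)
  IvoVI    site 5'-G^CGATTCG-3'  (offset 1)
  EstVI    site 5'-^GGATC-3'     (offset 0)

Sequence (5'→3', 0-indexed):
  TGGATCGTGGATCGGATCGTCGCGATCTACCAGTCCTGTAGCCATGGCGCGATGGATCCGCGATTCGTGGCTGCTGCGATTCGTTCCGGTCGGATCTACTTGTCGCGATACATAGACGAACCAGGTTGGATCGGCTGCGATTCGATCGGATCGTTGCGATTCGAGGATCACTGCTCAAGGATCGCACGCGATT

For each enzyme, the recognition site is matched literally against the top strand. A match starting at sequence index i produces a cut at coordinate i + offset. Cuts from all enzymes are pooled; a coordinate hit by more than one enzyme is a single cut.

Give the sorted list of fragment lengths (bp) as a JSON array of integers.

[2,5,5,6,7,7,8,8,8,9,10,10,12,14,15,16,24,27]

Per-enzyme occurrences:
  PtaI CGCGAT/0: at [20, 47, 58, 103, 186] ⇒ [20, 47, 58, 103, 186]
  IvoVI GCGATTCG/1: at [59, 75, 136, 155] ⇒ [60, 76, 137, 156]
  EstVI GGATC/0: at [1, 8, 13, 53, 91, 127, 147, 164, 178] ⇒ [1, 8, 13, 53, 91, 127, 147, 164, 178]

Pooled cuts: [1, 8, 13, 20, 47, 53, 58, 60, 76, 91, 103, 127, 137, 147, 156, 164, 178, 186]

Fragments:
  1→8: 7 bp
  8→13: 5 bp
  13→20: 7 bp
  20→47: 27 bp
  47→53: 6 bp
  53→58: 5 bp
  58→60: 2 bp
  60→76: 16 bp
  76→91: 15 bp
  91→103: 12 bp
  103→127: 24 bp
  127→137: 10 bp
  137→147: 10 bp
  147→156: 9 bp
  156→164: 8 bp
  164→178: 14 bp
  178→186: 8 bp
  186→1 (wrap): 193-186+1 = 8 bp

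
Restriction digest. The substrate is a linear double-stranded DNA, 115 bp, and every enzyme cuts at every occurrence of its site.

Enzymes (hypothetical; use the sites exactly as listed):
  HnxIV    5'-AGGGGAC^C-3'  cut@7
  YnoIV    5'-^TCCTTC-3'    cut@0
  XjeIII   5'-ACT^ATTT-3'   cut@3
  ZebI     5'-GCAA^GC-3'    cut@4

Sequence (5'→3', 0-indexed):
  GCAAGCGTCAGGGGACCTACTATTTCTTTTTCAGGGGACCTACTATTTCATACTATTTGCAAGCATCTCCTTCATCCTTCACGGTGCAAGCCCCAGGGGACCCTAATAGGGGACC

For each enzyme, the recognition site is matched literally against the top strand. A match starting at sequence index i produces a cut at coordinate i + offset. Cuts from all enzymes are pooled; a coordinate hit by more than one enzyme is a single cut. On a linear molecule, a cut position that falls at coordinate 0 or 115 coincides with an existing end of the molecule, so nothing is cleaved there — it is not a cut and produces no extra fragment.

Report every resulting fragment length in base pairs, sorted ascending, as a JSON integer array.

[1,4,5,5,5,7,8,10,12,12,13,15,18]

Site scan:
  HnxIV AGGGGACC/7: at [9, 32, 94, 107] ⇒ [16, 39, 101, 114]
  YnoIV TCCTTC/0: at [67, 74] ⇒ [67, 74]
  XjeIII ACTATTT/3: at [18, 41, 51] ⇒ [21, 44, 54]
  ZebI GCAAGC/4: at [0, 58, 85] ⇒ [4, 62, 89]

Pooled cuts: [4, 16, 21, 39, 44, 54, 62, 67, 74, 89, 101, 114]

Fragment lengths:
  [0,4): 4 bp
  [4,16): 12 bp
  [16,21): 5 bp
  [21,39): 18 bp
  [39,44): 5 bp
  [44,54): 10 bp
  [54,62): 8 bp
  [62,67): 5 bp
  [67,74): 7 bp
  [74,89): 15 bp
  [89,101): 12 bp
  [101,114): 13 bp
  [114,115): 1 bp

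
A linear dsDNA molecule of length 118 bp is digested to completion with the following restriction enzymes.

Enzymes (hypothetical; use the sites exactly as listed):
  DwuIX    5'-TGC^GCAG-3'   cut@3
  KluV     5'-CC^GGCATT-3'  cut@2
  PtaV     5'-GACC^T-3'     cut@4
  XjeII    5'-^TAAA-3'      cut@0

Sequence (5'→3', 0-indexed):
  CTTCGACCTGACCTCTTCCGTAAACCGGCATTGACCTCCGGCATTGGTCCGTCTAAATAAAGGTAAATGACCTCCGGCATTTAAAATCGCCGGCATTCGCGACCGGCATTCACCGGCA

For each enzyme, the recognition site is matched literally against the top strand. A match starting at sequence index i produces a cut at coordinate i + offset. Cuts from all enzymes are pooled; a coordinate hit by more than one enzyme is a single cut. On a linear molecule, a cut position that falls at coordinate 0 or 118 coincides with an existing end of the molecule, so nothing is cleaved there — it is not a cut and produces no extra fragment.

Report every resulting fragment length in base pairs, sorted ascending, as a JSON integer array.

[3,3,4,5,6,6,6,7,8,9,10,10,13,14,14]

Per-enzyme occurrences:
  DwuIX (TGCGCAG, off=3): no sites
  KluV (CCGGCATT, off=2): starts [24, 37, 73, 89, 102] → cuts [26, 39, 75, 91, 104]
  PtaV (GACCT, off=4): starts [4, 9, 32, 68] → cuts [8, 13, 36, 72]
  XjeII (TAAA, off=0): starts [20, 53, 57, 63, 81] → cuts [20, 53, 57, 63, 81]

Pooled cuts: [8, 13, 20, 26, 36, 39, 53, 57, 63, 72, 75, 81, 91, 104]

Fragments:
  [0,8): 8 bp
  [8,13): 5 bp
  [13,20): 7 bp
  [20,26): 6 bp
  [26,36): 10 bp
  [36,39): 3 bp
  [39,53): 14 bp
  [53,57): 4 bp
  [57,63): 6 bp
  [63,72): 9 bp
  [72,75): 3 bp
  [75,81): 6 bp
  [81,91): 10 bp
  [91,104): 13 bp
  [104,118): 14 bp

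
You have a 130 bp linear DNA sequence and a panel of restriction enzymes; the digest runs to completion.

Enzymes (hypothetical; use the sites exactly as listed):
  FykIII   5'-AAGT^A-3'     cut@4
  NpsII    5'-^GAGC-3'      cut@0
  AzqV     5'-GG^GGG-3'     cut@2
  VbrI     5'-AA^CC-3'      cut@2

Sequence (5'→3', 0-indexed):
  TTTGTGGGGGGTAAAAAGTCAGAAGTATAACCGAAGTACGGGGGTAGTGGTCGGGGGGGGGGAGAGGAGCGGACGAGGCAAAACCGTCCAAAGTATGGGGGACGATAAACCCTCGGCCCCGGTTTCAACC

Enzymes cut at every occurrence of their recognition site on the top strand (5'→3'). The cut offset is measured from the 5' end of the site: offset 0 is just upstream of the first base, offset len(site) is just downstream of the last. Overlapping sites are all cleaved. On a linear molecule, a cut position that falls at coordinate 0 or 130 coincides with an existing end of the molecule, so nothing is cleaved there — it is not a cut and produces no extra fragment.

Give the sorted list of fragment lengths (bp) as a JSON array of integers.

[1,1,1,1,1,1,2,4,4,4,7,7,7,11,11,13,17,18,19]

Scan for sites:
  FykIII AAGTA/4: at [22, 33, 90] ⇒ [26, 37, 94]
  NpsII GAGC/0: at [66] ⇒ [66]
  AzqV GGGGG/2: at [5, 6, 39, 52, 53, 54, 55, 56, 57, 96] ⇒ [7, 8, 41, 54, 55, 56, 57, 58, 59, 98]
  VbrI AACC/2: at [28, 81, 107, 126] ⇒ [30, 83, 109, 128]

All cut coordinates (distinct, sorted): [7, 8, 26, 30, 37, 41, 54, 55, 56, 57, 58, 59, 66, 83, 94, 98, 109, 128]

Fragment lengths:
  [0,7): 7 bp
  [7,8): 1 bp
  [8,26): 18 bp
  [26,30): 4 bp
  [30,37): 7 bp
  [37,41): 4 bp
  [41,54): 13 bp
  [54,55): 1 bp
  [55,56): 1 bp
  [56,57): 1 bp
  [57,58): 1 bp
  [58,59): 1 bp
  [59,66): 7 bp
  [66,83): 17 bp
  [83,94): 11 bp
  [94,98): 4 bp
  [98,109): 11 bp
  [109,128): 19 bp
  [128,130): 2 bp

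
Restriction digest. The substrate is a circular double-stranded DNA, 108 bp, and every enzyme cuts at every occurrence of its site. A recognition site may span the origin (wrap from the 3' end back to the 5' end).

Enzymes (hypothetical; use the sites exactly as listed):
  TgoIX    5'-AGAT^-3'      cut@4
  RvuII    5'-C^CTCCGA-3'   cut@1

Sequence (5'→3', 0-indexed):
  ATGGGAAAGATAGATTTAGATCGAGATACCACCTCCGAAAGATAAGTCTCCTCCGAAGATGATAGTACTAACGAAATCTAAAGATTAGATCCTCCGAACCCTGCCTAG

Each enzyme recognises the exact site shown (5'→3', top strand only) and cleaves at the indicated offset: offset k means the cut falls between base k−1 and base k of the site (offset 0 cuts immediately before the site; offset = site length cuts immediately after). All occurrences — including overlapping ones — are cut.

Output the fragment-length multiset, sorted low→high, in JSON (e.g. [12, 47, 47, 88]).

Scan for sites:
  TgoIX AGAT/4: at [7, 11, 17, 23, 39, 56, 81, 86, 106] ⇒ [2, 11, 15, 21, 27, 43, 60, 85, 90]
  RvuII CCTCCGA/1: at [31, 49, 90] ⇒ [32, 50, 91]

All cut coordinates (distinct, sorted): [2, 11, 15, 21, 27, 32, 43, 50, 60, 85, 90, 91]

Fragments:
  2→11: 9 bp
  11→15: 4 bp
  15→21: 6 bp
  21→27: 6 bp
  27→32: 5 bp
  32→43: 11 bp
  43→50: 7 bp
  50→60: 10 bp
  60→85: 25 bp
  85→90: 5 bp
  90→91: 1 bp
  91→2 (wrap): 108-91+2 = 19 bp

[1,4,5,5,6,6,7,9,10,11,19,25]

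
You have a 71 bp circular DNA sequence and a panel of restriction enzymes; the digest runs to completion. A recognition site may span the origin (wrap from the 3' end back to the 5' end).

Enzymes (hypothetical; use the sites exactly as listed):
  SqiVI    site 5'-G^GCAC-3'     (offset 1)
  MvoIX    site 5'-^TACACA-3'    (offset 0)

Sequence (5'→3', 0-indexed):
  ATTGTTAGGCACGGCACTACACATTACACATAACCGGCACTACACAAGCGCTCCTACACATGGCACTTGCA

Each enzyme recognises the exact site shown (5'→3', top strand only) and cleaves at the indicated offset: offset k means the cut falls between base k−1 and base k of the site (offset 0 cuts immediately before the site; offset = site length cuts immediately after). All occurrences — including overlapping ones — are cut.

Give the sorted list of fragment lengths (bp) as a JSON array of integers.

[4,4,5,7,8,12,14,17]

Site scan:
  SqiVI GGCAC/1: at [7, 12, 35, 61] ⇒ [8, 13, 36, 62]
  MvoIX TACACA/0: at [17, 24, 40, 54] ⇒ [17, 24, 40, 54]

All cut coordinates (distinct, sorted): [8, 13, 17, 24, 36, 40, 54, 62]

Fragment lengths:
  8→13: 5 bp
  13→17: 4 bp
  17→24: 7 bp
  24→36: 12 bp
  36→40: 4 bp
  40→54: 14 bp
  54→62: 8 bp
  62→8 (wrap): 71-62+8 = 17 bp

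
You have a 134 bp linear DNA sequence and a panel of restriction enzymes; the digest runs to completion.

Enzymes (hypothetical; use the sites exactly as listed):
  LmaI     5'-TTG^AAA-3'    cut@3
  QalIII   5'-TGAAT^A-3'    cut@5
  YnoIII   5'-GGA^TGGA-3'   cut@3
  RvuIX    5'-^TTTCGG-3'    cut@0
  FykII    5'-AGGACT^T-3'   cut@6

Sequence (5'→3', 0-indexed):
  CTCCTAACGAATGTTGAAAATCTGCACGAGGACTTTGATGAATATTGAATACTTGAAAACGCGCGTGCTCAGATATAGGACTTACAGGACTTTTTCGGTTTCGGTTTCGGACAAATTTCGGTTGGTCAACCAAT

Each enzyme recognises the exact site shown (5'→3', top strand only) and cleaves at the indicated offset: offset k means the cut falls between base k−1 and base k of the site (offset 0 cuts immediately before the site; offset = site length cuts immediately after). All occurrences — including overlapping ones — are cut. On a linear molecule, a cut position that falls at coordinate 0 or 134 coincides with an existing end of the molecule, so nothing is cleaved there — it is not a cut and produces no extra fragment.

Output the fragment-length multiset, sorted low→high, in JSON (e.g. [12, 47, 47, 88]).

Site scan:
  LmaI (TTGAAA, off=3): starts [13, 52] → cuts [16, 55]
  QalIII (TGAATA, off=5): starts [38, 45] → cuts [43, 50]
  YnoIII (GGATGGA, off=3): no sites
  RvuIX (TTTCGG, off=0): starts [92, 98, 104, 115] → cuts [92, 98, 104, 115]
  FykII (AGGACTT, off=6): starts [28, 76, 85] → cuts [34, 82, 91]

Pooled cuts: [16, 34, 43, 50, 55, 82, 91, 92, 98, 104, 115]

Fragment lengths:
  [0,16): 16 bp
  [16,34): 18 bp
  [34,43): 9 bp
  [43,50): 7 bp
  [50,55): 5 bp
  [55,82): 27 bp
  [82,91): 9 bp
  [91,92): 1 bp
  [92,98): 6 bp
  [98,104): 6 bp
  [104,115): 11 bp
  [115,134): 19 bp

[1,5,6,6,7,9,9,11,16,18,19,27]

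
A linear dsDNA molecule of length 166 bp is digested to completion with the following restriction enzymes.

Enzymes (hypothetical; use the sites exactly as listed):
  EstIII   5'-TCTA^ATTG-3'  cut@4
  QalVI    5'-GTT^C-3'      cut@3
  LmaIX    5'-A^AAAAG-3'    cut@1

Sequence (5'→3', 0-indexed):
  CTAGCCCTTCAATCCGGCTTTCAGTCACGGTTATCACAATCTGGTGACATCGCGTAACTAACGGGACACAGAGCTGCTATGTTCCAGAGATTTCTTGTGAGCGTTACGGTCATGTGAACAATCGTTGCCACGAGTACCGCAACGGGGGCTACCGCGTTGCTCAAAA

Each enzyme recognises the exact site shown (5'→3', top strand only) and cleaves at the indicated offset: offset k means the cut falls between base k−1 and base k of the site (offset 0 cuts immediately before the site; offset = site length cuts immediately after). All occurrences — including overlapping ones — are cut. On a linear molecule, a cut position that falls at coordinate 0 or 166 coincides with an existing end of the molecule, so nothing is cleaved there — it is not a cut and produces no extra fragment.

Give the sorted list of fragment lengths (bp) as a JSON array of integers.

Per-enzyme occurrences:
  EstIII (TCTAATTG, off=4): no sites
  QalVI GTTC/3: at [80] ⇒ [83]
  LmaIX (AAAAAG, off=1): no sites

Pooled cuts: [83]

Fragment lengths:
  [0,83): 83 bp
  [83,166): 83 bp

[83,83]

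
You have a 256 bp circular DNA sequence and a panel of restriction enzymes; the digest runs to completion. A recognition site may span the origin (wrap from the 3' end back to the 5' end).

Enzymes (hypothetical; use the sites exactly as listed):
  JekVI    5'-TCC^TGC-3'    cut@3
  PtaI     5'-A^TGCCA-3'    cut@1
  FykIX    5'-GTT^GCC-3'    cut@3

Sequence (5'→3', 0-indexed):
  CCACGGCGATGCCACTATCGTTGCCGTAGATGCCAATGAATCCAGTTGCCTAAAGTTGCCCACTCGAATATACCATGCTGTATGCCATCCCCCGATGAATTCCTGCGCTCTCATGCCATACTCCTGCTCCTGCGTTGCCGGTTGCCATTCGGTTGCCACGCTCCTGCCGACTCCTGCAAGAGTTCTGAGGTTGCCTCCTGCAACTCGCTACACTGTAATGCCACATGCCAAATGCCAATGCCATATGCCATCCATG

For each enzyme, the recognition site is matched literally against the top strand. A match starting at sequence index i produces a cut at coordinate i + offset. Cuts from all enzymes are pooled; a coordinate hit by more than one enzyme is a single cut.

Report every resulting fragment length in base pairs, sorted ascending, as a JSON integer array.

[6,6,6,6,7,7,7,7,8,9,10,10,10,10,11,11,11,13,17,18,20,21,25]

Scan for sites:
  JekVI TCCTGC/3: at [100, 121, 127, 161, 171, 195] ⇒ [103, 124, 130, 164, 174, 198]
  PtaI ATGCCA/1: at [8, 29, 81, 112, 217, 224, 231, 237, 244, 253] ⇒ [9, 30, 82, 113, 218, 225, 232, 238, 245, 254]
  FykIX GTTGCC/3: at [19, 44, 54, 133, 140, 151, 189] ⇒ [22, 47, 57, 136, 143, 154, 192]

All cut coordinates (distinct, sorted): [9, 22, 30, 47, 57, 82, 103, 113, 124, 130, 136, 143, 154, 164, 174, 192, 198, 218, 225, 232, 238, 245, 254]

Fragment lengths:
  9→22: 13 bp
  22→30: 8 bp
  30→47: 17 bp
  47→57: 10 bp
  57→82: 25 bp
  82→103: 21 bp
  103→113: 10 bp
  113→124: 11 bp
  124→130: 6 bp
  130→136: 6 bp
  136→143: 7 bp
  143→154: 11 bp
  154→164: 10 bp
  164→174: 10 bp
  174→192: 18 bp
  192→198: 6 bp
  198→218: 20 bp
  218→225: 7 bp
  225→232: 7 bp
  232→238: 6 bp
  238→245: 7 bp
  245→254: 9 bp
  254→9 (wrap): 256-254+9 = 11 bp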